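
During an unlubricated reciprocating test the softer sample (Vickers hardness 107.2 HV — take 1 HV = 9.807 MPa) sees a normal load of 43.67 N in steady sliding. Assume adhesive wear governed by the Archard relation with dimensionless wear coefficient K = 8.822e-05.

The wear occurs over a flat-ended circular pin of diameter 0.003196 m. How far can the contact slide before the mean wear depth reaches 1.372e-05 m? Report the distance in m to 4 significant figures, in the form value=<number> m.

All working math runs at full precision, and intermediates appear rounded — a lone final rounding to four significant figures.
Hardness H = 107.2 HV × 9.807 MPa/HV = 1051 MPa = 1.051e+09 Pa.
Contact area A = π·d²/4 = π·(0.003196 m)²/4 = 8.022e-06 m².
As SI base values: W = 43.67 N, H = 1.051e+09 Pa, K = 8.822e-05.
Permissible volume V_lim = h_lim·A = 1.372e-05 · 8.022e-06 = 1.101e-10 m³.
So the life L = V_lim·H/(K·W) = 1.101e-10 · 1.051e+09 / (8.822e-05 · 43.67) = 30.04 m.

value=30.04 m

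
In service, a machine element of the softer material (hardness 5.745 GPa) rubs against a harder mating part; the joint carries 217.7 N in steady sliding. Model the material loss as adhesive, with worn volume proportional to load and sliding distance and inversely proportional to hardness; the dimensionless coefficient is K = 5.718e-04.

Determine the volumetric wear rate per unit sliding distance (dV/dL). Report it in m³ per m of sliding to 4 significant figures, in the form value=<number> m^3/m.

value=2.167e-11 m^3/m

The intermediates are shown rounded. The algebra holds full precision; one last rounding, at 4 significant digits.
Hardness H = 5.745 GPa = 5.745e+09 Pa.
Collected in SI base units: W = 217.7 N, H = 5.745e+09 Pa, K = 5.718e-04.
Volumetric rate dV/dL = K·W/H (no L dependence): 5.718e-04 · 217.7 / 5.745e+09 = 2.167e-11 m³/m.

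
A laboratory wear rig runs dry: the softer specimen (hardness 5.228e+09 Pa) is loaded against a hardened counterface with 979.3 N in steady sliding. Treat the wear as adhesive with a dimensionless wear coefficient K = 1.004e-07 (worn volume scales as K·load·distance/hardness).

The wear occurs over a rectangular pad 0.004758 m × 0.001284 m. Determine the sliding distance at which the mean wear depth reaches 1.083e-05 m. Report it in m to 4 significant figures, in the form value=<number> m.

value=3518 m

Every step maintains full float precision. Intermediate values are shown rounded — rounded just once: four significant digits.
Convert: Contact area A = 0.004758 m × 0.001284 m = 6.109e-06 m².
In SI base units, W = 979.3 N, H = 5.228e+09 Pa, K = 1.004e-07.
Wearable volume V_lim = h_lim·A = 1.083e-05 · 6.109e-06 = 6.616e-11 m³.
Life L = V_lim·H/(K·W) = 6.616e-11 · 5.228e+09 / (1.004e-07 · 979.3) = 3518 m.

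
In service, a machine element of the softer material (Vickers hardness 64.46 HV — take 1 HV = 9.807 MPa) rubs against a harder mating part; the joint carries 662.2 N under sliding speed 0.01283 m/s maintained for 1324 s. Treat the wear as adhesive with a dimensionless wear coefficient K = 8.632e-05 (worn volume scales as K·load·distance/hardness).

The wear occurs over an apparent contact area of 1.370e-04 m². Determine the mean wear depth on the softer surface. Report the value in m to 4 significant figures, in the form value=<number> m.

Every step runs at full float precision; printed values are rounded, and rounded once at the end to four significant figures.
Convert: Sliding distance L = v·t = 0.01283 m/s × 1324 s = 16.99 m.
Convert: Hardness H = 64.46 HV × 9.807 MPa/HV = 632.2 MPa = 6.322e+08 Pa.
Restated in SI base units: W = 662.2 N, H = 6.322e+08 Pa, K = 8.632e-05.
Volume removed: V = K·W·L/H = 8.632e-05 · 662.2 · 16.99 / 6.322e+08 = 1.536e-09 m³.
Average depth h = V/A = 1.536e-09 / 1.370e-04 = 1.121e-05 m.

value=1.121e-05 m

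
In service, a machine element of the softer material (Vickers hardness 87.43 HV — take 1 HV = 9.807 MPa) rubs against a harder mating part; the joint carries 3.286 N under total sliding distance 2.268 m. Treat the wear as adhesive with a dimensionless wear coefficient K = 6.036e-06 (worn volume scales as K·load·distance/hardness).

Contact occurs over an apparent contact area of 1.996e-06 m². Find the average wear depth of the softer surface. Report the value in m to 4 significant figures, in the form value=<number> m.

value=2.628e-08 m

Each operation runs at exact precision. The intermediates appear rounded — rounded just once: four significant figures.
Convert: Hardness H = 87.43 HV × 9.807 MPa/HV = 857.4 MPa = 8.574e+08 Pa.
Expressed in SI base units: W = 3.286 N, H = 8.574e+08 Pa, K = 6.036e-06.
Archard volume V = K·W·L/H = 6.036e-06 · 3.286 · 2.268 / 8.574e+08 = 5.246e-14 m³.
Average depth h = V/A = 5.246e-14 / 1.996e-06 = 2.628e-08 m.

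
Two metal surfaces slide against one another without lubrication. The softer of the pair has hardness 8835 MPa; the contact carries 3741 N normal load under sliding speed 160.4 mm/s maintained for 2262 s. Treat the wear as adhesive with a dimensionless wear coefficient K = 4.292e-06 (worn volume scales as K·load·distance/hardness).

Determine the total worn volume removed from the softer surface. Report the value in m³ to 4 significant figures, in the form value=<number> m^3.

value=6.594e-10 m^3

The intermediates are displayed rounded, and the algebra maintains full precision, and rounded once at the end to 4 significant digits.
Sliding speed v = 160.4 mm/s = 0.1604 m/s. Distance covered L = v·t = 0.1604 m/s × 2262 s = 362.8 m.
Hardness H = 8835 MPa = 8.835e+09 Pa.
SI base units throughout: W = 3741 N, H = 8.835e+09 Pa, K = 4.292e-06.
Worn volume V = K·W·L/H = 4.292e-06 · 3741 · 362.8 / 8.835e+09 = 6.594e-10 m³.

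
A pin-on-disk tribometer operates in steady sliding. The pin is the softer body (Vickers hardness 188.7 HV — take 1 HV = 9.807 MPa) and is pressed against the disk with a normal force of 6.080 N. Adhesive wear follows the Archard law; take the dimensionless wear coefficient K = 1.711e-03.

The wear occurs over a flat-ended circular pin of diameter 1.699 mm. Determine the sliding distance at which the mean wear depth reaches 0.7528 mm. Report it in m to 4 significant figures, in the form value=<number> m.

Each operation keeps exact precision. The intermediates are shown rounded — a lone final rounding, at 4 significant figures.
Convert: Hardness H = 188.7 HV × 9.807 MPa/HV = 1851 MPa = 1.851e+09 Pa.
Convert: Pin diameter d = 1.699 mm = 0.001699 m. Contact area A = π·d²/4 = π·(0.001699 m)²/4 = 2.267e-06 m².
Convert: Depth limit h_lim = 0.7528 mm = 7.528e-04 m.
Expressed in SI base units: W = 6.080 N, H = 1.851e+09 Pa, K = 1.711e-03.
Limit volume V_lim = h_lim·A = 7.528e-04 · 2.267e-06 = 1.707e-09 m³.
Inverting, life L = V_lim·H/(K·W) = 1.707e-09 · 1.851e+09 / (1.711e-03 · 6.080) = 303.6 m.

value=303.6 m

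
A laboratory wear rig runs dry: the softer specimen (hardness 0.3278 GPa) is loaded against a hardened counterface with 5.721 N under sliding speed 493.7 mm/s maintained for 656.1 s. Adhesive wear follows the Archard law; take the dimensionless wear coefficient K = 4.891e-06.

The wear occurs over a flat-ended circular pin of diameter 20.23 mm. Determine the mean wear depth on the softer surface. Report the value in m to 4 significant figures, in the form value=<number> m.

The algebra holds exact precision. Intermediate values are shown rounded; rounded once at the end to four significant digits.
Convert: Sliding speed v = 493.7 mm/s = 0.4937 m/s. The distance L = v·t = 0.4937 m/s × 656.1 s = 323.9 m.
Convert: Hardness H = 0.3278 GPa = 3.278e+08 Pa.
Convert: Pin diameter d = 20.23 mm = 0.02023 m. Contact area A = π·d²/4 = π·(0.02023 m)²/4 = 3.214e-04 m².
In SI base units: W = 5.721 N, H = 3.278e+08 Pa, K = 4.891e-06.
By Archard's law, V = K·W·L/H = 4.891e-06 · 5.721 · 323.9 / 3.278e+08 = 2.765e-11 m³.
Mean wear depth h = V/A = 2.765e-11 / 3.214e-04 = 8.602e-08 m.

value=8.602e-08 m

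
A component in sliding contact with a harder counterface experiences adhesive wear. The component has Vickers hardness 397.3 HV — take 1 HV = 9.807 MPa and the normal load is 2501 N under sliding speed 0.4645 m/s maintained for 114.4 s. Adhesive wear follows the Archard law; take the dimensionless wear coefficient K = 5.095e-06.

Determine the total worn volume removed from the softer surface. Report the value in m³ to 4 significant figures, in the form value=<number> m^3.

Shown intermediates are rounded; all working math runs at full precision, and a lone final rounding: four significant digits.
Path length L = v·t = 0.4645 m/s × 114.4 s = 53.14 m.
Hardness H = 397.3 HV × 9.807 MPa/HV = 3896 MPa = 3.896e+09 Pa.
As SI base values: W = 2501 N, H = 3.896e+09 Pa, K = 5.095e-06.
By Archard's law, V = K·W·L/H = 5.095e-06 · 2501 · 53.14 / 3.896e+09 = 1.738e-10 m³.

value=1.738e-10 m^3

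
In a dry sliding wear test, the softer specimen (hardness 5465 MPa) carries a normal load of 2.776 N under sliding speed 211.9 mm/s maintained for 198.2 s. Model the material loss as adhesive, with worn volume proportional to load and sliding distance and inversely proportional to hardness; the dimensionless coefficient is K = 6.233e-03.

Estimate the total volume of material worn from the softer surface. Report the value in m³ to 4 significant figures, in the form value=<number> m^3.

value=1.330e-10 m^3

The algebra carries exact precision. Displayed values are rounded; rounded just once to 4 significant digits.
Convert: Sliding speed v = 211.9 mm/s = 0.2119 m/s. Sliding distance L = v·t = 0.2119 m/s × 198.2 s = 42.00 m.
Convert: Hardness H = 5465 MPa = 5.465e+09 Pa.
Expressed in SI base units: W = 2.776 N, H = 5.465e+09 Pa, K = 6.233e-03.
By Archard's law, V = K·W·L/H = 6.233e-03 · 2.776 · 42.00 / 5.465e+09 = 1.330e-10 m³.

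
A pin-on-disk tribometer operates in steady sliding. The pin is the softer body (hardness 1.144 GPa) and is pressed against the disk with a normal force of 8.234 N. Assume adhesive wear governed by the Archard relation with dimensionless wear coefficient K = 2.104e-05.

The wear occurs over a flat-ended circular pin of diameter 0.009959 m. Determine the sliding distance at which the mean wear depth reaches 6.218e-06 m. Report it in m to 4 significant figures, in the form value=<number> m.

value=3198 m

Intermediates are displayed rounded — all arithmetic carries exact precision, and rounded just once: 4 significant figures.
Hardness H = 1.144 GPa = 1.144e+09 Pa.
Contact area A = π·d²/4 = π·(0.009959 m)²/4 = 7.790e-05 m².
SI base units throughout: W = 8.234 N, H = 1.144e+09 Pa, K = 2.104e-05.
Permissible volume V_lim = h_lim·A = 6.218e-06 · 7.790e-05 = 4.844e-10 m³.
Thus life L = V_lim·H/(K·W) = 4.844e-10 · 1.144e+09 / (2.104e-05 · 8.234) = 3198 m.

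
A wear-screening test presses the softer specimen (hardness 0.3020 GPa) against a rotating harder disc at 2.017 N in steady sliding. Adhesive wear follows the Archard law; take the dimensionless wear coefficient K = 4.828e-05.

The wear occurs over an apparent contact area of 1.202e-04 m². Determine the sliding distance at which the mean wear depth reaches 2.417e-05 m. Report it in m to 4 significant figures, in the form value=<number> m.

value=9010 m

All arithmetic maintains full float precision; intermediate values are shown rounded. Rounded just once, at 4 significant figures.
Convert: Hardness H = 0.3020 GPa = 3.020e+08 Pa.
Restated in SI base units: W = 2.017 N, H = 3.020e+08 Pa, K = 4.828e-05.
Volume at the limit: V_lim = h_lim·A = 2.417e-05 · 1.202e-04 = 2.905e-09 m³.
Thus life L = V_lim·H/(K·W) = 2.905e-09 · 3.020e+08 / (4.828e-05 · 2.017) = 9010 m.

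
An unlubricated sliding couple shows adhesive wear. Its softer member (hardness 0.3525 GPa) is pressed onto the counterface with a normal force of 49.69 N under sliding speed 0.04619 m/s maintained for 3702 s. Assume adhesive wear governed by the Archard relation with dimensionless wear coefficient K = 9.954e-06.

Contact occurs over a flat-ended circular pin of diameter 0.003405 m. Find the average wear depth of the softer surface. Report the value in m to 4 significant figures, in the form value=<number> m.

The intermediates are printed rounded — the computation carries full float precision, and one last rounding: 4 significant digits.
Convert: Path length L = v·t = 0.04619 m/s × 3702 s = 171.0 m.
Convert: Hardness H = 0.3525 GPa = 3.525e+08 Pa.
Convert: Contact area A = π·d²/4 = π·(0.003405 m)²/4 = 9.106e-06 m².
Restated in SI base units: W = 49.69 N, H = 3.525e+08 Pa, K = 9.954e-06.
Archard volume V = K·W·L/H = 9.954e-06 · 49.69 · 171.0 / 3.525e+08 = 2.399e-10 m³.
Depth of wear h = V/A = 2.399e-10 / 9.106e-06 = 2.635e-05 m.

value=2.635e-05 m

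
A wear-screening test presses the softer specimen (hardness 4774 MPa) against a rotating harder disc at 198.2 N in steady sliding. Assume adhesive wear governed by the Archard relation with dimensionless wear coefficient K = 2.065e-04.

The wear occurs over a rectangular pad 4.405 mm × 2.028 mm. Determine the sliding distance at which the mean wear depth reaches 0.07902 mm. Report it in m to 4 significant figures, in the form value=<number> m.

The algebra keeps full float precision; shown intermediates are rounded — a single final rounding to four significant figures.
Hardness H = 4774 MPa = 4.774e+09 Pa.
Pad sides 4.405 mm × 2.028 mm = 0.004405 m × 0.002028 m. Contact area A = 0.004405 m × 0.002028 m = 8.933e-06 m².
Depth limit h_lim = 0.07902 mm = 7.902e-05 m.
Expressed in SI base units: W = 198.2 N, H = 4.774e+09 Pa, K = 2.065e-04.
Limit volume V_lim = h_lim·A = 7.902e-05 · 8.933e-06 = 7.059e-10 m³.
Sliding life L = V_lim·H/(K·W) = 7.059e-10 · 4.774e+09 / (2.065e-04 · 198.2) = 82.34 m.

value=82.34 m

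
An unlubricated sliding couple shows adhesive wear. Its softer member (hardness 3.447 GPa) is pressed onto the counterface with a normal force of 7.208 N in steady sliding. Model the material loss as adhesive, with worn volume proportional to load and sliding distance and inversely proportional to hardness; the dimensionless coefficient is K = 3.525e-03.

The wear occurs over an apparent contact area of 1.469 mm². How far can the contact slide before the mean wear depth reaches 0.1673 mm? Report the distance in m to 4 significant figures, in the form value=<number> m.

Intermediate values are shown rounded. Each operation keeps full precision. Rounded once at the end, at four significant figures.
Convert: Hardness H = 3.447 GPa = 3.447e+09 Pa.
Convert: Contact area A = 1.469 mm² = 1.469e-06 m².
Convert: Depth limit h_lim = 0.1673 mm = 1.673e-04 m.
In SI base units, W = 7.208 N, H = 3.447e+09 Pa, K = 3.525e-03.
Allowed volume V_lim = h_lim·A = 1.673e-04 · 1.469e-06 = 2.458e-10 m³.
Thus life L = V_lim·H/(K·W) = 2.458e-10 · 3.447e+09 / (3.525e-03 · 7.208) = 33.34 m.

value=33.34 m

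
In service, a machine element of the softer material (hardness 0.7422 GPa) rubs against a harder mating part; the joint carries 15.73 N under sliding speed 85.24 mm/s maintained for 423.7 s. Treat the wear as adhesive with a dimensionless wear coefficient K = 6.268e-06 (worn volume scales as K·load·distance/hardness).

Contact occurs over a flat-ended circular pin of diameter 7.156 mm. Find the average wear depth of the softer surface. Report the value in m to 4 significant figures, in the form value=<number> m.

value=1.193e-07 m

The intermediates are shown rounded, and the computation runs at exact precision — a single final rounding to 4 significant digits.
Sliding speed v = 85.24 mm/s = 0.08524 m/s. The distance L = v·t = 0.08524 m/s × 423.7 s = 36.12 m.
Hardness H = 0.7422 GPa = 7.422e+08 Pa.
Pin diameter d = 7.156 mm = 0.007156 m. Contact area A = π·d²/4 = π·(0.007156 m)²/4 = 4.022e-05 m².
Restated in SI base units: W = 15.73 N, H = 7.422e+08 Pa, K = 6.268e-06.
Volume removed: V = K·W·L/H = 6.268e-06 · 15.73 · 36.12 / 7.422e+08 = 4.798e-12 m³.
Depth of wear h = V/A = 4.798e-12 / 4.022e-05 = 1.193e-07 m.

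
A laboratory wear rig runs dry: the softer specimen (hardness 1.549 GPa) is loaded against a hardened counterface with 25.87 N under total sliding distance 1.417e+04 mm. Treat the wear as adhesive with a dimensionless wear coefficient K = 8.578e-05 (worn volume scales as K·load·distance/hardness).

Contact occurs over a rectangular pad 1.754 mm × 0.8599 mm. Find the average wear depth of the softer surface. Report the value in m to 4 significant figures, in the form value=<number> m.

All arithmetic holds full float precision — intermediates appear rounded. Rounded just once to four significant digits.
Convert: The distance L = 1.417e+04 mm = 14.17 m.
Convert: Hardness H = 1.549 GPa = 1.549e+09 Pa.
Convert: Pad sides 1.754 mm × 0.8599 mm = 1.754e-03 m × 8.599e-04 m. Contact area A = 1.754e-03 m × 8.599e-04 m = 1.508e-06 m².
In SI base units, W = 25.87 N, H = 1.549e+09 Pa, K = 8.578e-05.
Apply Archard: V = K·W·L/H = 8.578e-05 · 25.87 · 14.17 / 1.549e+09 = 2.030e-11 m³.
Mean wear depth h = V/A = 2.030e-11 / 1.508e-06 = 1.346e-05 m.

value=1.346e-05 m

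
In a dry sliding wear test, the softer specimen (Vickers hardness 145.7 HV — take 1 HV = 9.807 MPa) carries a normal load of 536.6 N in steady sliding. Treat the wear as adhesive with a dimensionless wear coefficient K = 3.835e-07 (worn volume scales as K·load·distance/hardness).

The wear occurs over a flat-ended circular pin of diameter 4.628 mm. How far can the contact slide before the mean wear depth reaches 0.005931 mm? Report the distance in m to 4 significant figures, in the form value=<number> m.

Shown intermediates are rounded — each operation carries full precision, and a lone final rounding, at four significant digits.
Hardness H = 145.7 HV × 9.807 MPa/HV = 1429 MPa = 1.429e+09 Pa.
Pin diameter d = 4.628 mm = 0.004628 m. Contact area A = π·d²/4 = π·(0.004628 m)²/4 = 1.682e-05 m².
Depth limit h_lim = 0.005931 mm = 5.931e-06 m.
Collected in SI base units: W = 536.6 N, H = 1.429e+09 Pa, K = 3.835e-07.
Volume at the limit: V_lim = h_lim·A = 5.931e-06 · 1.682e-05 = 9.977e-11 m³.
So the life L = V_lim·H/(K·W) = 9.977e-11 · 1.429e+09 / (3.835e-07 · 536.6) = 692.8 m.

value=692.8 m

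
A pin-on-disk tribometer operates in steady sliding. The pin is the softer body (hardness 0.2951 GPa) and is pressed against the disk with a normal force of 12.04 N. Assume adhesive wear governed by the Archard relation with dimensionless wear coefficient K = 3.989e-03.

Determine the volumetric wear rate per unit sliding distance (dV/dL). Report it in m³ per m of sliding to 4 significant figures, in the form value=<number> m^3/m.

Displayed values are rounded — each operation runs at full float precision — rounded once at the end to 4 significant digits.
Hardness H = 0.2951 GPa = 2.951e+08 Pa.
As SI base values: W = 12.04 N, H = 2.951e+08 Pa, K = 3.989e-03.
Volumetric rate dV/dL = K·W/H: 3.989e-03 · 12.04 / 2.951e+08 = 1.628e-10 m³/m.

value=1.628e-10 m^3/m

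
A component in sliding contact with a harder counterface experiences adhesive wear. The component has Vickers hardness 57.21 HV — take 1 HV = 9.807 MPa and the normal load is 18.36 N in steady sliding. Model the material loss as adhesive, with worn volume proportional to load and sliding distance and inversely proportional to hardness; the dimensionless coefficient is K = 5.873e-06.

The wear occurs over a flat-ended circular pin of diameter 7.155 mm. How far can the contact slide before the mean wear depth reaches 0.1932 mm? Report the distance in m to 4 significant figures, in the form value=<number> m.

value=4.042e+04 m

Intermediates are shown rounded, and the computation maintains full precision; rounded just once: four significant digits.
Hardness H = 57.21 HV × 9.807 MPa/HV = 561.1 MPa = 5.611e+08 Pa.
Pin diameter d = 7.155 mm = 0.007155 m. Contact area A = π·d²/4 = π·(0.007155 m)²/4 = 4.021e-05 m².
Depth limit h_lim = 0.1932 mm = 1.932e-04 m.
In SI base units: W = 18.36 N, H = 5.611e+08 Pa, K = 5.873e-06.
At the depth limit, V_lim = h_lim·A = 1.932e-04 · 4.021e-05 = 7.768e-09 m³.
Thus life L = V_lim·H/(K·W) = 7.768e-09 · 5.611e+08 / (5.873e-06 · 18.36) = 4.042e+04 m.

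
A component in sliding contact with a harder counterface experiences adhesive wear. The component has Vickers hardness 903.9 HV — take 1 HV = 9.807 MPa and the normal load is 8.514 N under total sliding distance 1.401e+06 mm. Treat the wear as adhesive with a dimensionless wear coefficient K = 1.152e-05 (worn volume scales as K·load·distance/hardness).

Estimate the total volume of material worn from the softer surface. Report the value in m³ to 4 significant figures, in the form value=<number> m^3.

value=1.550e-11 m^3

The computation carries full float precision. Intermediate values appear rounded; a lone final rounding to 4 significant figures.
The distance L = 1.401e+06 mm = 1401 m.
Hardness H = 903.9 HV × 9.807 MPa/HV = 8865 MPa = 8.865e+09 Pa.
SI base units throughout: W = 8.514 N, H = 8.865e+09 Pa, K = 1.152e-05.
Wear volume V = K·W·L/H = 1.152e-05 · 8.514 · 1401 / 8.865e+09 = 1.550e-11 m³.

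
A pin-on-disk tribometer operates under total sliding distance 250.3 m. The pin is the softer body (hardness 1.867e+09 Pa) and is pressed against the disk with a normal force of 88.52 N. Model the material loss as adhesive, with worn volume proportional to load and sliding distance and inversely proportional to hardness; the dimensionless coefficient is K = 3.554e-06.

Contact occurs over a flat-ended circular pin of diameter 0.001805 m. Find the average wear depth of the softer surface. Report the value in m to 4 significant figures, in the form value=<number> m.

value=1.648e-05 m

The intermediates are printed rounded — the algebra carries full precision. Rounded once at the end: four significant digits.
Convert: Contact area A = π·d²/4 = π·(0.001805 m)²/4 = 2.559e-06 m².
In SI base units, W = 88.52 N, H = 1.867e+09 Pa, K = 3.554e-06.
Archard volume V = K·W·L/H = 3.554e-06 · 88.52 · 250.3 / 1.867e+09 = 4.218e-11 m³.
Average depth h = V/A = 4.218e-11 / 2.559e-06 = 1.648e-05 m.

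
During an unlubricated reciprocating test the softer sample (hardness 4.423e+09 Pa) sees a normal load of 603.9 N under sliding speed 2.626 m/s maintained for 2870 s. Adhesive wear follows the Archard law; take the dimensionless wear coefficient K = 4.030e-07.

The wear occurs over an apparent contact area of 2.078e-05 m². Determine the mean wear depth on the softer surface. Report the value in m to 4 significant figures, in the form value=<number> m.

value=1.996e-05 m

The intermediates are shown rounded — each operation holds full float precision, and a lone final rounding: four significant figures.
Path length L = v·t = 2.626 m/s × 2870 s = 7537 m.
As SI base values: W = 603.9 N, H = 4.423e+09 Pa, K = 4.030e-07.
Wear volume V = K·W·L/H = 4.030e-07 · 603.9 · 7537 / 4.423e+09 = 4.147e-10 m³.
Wear depth h = V/A = 4.147e-10 / 2.078e-05 = 1.996e-05 m.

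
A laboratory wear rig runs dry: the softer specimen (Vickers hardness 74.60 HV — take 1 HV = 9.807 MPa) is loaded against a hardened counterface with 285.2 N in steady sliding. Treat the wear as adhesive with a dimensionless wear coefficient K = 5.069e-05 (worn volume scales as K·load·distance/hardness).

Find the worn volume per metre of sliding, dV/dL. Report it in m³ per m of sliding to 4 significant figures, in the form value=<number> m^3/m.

Intermediate values are printed rounded, and every step runs at full precision, and a lone final rounding, at four significant figures.
Hardness H = 74.60 HV × 9.807 MPa/HV = 731.6 MPa = 7.316e+08 Pa.
Collected in SI base units: W = 285.2 N, H = 7.316e+08 Pa, K = 5.069e-05.
Sliding wear rate dV/dL = K·W/H: 5.069e-05 · 285.2 / 7.316e+08 = 1.976e-11 m³/m.

value=1.976e-11 m^3/m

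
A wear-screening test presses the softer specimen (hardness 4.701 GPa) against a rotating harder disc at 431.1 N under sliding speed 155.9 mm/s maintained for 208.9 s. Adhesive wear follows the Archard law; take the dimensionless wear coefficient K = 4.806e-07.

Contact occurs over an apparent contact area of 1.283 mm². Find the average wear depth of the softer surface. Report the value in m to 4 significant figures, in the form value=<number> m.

The computation keeps exact precision — quoted intermediates are rounded — one last rounding to four significant digits.
Convert: Sliding speed v = 155.9 mm/s = 0.1559 m/s. The distance L = v·t = 0.1559 m/s × 208.9 s = 32.57 m.
Convert: Hardness H = 4.701 GPa = 4.701e+09 Pa.
Convert: Contact area A = 1.283 mm² = 1.283e-06 m².
SI base units throughout: W = 431.1 N, H = 4.701e+09 Pa, K = 4.806e-07.
Archard volume V = K·W·L/H = 4.806e-07 · 431.1 · 32.57 / 4.701e+09 = 1.435e-12 m³.
Average depth h = V/A = 1.435e-12 / 1.283e-06 = 1.119e-06 m.

value=1.119e-06 m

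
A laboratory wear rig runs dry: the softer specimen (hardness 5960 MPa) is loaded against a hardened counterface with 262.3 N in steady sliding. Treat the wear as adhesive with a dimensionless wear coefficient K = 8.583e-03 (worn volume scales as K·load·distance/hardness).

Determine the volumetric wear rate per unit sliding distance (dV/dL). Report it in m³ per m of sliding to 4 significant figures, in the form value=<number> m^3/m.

Printed values are rounded — the computation holds exact precision, and a single final rounding, at 4 significant figures.
Convert: Hardness H = 5960 MPa = 5.960e+09 Pa.
Expressed in SI base units: W = 262.3 N, H = 5.960e+09 Pa, K = 8.583e-03.
Volumetric rate dV/dL = K·W/H (no L dependence): 8.583e-03 · 262.3 / 5.960e+09 = 3.777e-10 m³/m.

value=3.777e-10 m^3/m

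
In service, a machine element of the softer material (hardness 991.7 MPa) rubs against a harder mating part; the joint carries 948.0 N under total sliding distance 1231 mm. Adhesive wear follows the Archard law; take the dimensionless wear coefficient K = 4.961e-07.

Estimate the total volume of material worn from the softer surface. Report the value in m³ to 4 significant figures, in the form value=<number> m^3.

The intermediates appear rounded — each operation holds full float precision, and a lone final rounding, at 4 significant figures.
Convert: Distance covered L = 1231 mm = 1.231 m.
Convert: Hardness H = 991.7 MPa = 9.917e+08 Pa.
SI base units throughout: W = 948.0 N, H = 9.917e+08 Pa, K = 4.961e-07.
Archard relation: V = K·W·L/H = 4.961e-07 · 948.0 · 1.231 / 9.917e+08 = 5.838e-13 m³.

value=5.838e-13 m^3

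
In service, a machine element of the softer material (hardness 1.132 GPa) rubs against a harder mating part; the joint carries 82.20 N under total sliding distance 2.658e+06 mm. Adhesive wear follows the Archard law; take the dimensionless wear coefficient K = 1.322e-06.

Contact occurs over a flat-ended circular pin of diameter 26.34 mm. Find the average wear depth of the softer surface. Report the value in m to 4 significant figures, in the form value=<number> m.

Each operation runs at full float precision — intermediate values are printed rounded. Rounded just once: four significant digits.
Sliding distance L = 2.658e+06 mm = 2658 m.
Hardness H = 1.132 GPa = 1.132e+09 Pa.
Pin diameter d = 26.34 mm = 0.02634 m. Contact area A = π·d²/4 = π·(0.02634 m)²/4 = 5.449e-04 m².
Working in SI base units: W = 82.20 N, H = 1.132e+09 Pa, K = 1.322e-06.
By Archard's law, V = K·W·L/H = 1.322e-06 · 82.20 · 2658 / 1.132e+09 = 2.552e-10 m³.
Mean depth h = V/A = 2.552e-10 / 5.449e-04 = 4.683e-07 m.

value=4.683e-07 m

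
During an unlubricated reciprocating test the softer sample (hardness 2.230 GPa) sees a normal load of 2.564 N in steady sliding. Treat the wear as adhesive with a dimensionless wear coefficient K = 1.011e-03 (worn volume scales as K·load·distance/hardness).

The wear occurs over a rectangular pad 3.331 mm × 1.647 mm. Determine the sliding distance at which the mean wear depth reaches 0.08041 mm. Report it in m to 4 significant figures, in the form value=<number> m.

All arithmetic carries exact precision, and intermediates appear rounded — rounded just once: four significant figures.
Hardness H = 2.230 GPa = 2.230e+09 Pa.
Pad sides 3.331 mm × 1.647 mm = 0.003331 m × 0.001647 m. Contact area A = 0.003331 m × 0.001647 m = 5.486e-06 m².
Depth limit h_lim = 0.08041 mm = 8.041e-05 m.
Restated in SI base units: W = 2.564 N, H = 2.230e+09 Pa, K = 1.011e-03.
At the depth limit, V_lim = h_lim·A = 8.041e-05 · 5.486e-06 = 4.411e-10 m³.
Sliding life L = V_lim·H/(K·W) = 4.411e-10 · 2.230e+09 / (1.011e-03 · 2.564) = 379.5 m.

value=379.5 m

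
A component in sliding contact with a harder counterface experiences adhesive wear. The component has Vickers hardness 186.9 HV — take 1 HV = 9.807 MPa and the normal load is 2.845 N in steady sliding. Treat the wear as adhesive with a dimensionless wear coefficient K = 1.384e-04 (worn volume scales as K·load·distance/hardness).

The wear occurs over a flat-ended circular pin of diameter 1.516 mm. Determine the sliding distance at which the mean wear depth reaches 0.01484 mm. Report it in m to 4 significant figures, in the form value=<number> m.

All arithmetic keeps full precision. Intermediate values are shown rounded; a single final rounding, at 4 significant figures.
Convert: Hardness H = 186.9 HV × 9.807 MPa/HV = 1833 MPa = 1.833e+09 Pa.
Convert: Pin diameter d = 1.516 mm = 0.001516 m. Contact area A = π·d²/4 = π·(0.001516 m)²/4 = 1.805e-06 m².
Convert: Depth limit h_lim = 0.01484 mm = 1.484e-05 m.
In SI base units: W = 2.845 N, H = 1.833e+09 Pa, K = 1.384e-04.
Permissible volume V_lim = h_lim·A = 1.484e-05 · 1.805e-06 = 2.679e-11 m³.
So the life L = V_lim·H/(K·W) = 2.679e-11 · 1.833e+09 / (1.384e-04 · 2.845) = 124.7 m.

value=124.7 m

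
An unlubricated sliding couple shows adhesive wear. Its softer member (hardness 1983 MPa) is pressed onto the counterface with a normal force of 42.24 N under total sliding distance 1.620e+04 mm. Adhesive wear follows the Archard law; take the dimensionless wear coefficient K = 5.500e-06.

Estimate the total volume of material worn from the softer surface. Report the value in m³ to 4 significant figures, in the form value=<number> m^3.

value=1.898e-12 m^3

Each operation maintains full float precision; intermediate values appear rounded — rounded just once to 4 significant digits.
Total distance L = 1.620e+04 mm = 16.20 m.
Hardness H = 1983 MPa = 1.983e+09 Pa.
Expressed in SI base units: W = 42.24 N, H = 1.983e+09 Pa, K = 5.500e-06.
Archard volume V = K·W·L/H = 5.500e-06 · 42.24 · 16.20 / 1.983e+09 = 1.898e-12 m³.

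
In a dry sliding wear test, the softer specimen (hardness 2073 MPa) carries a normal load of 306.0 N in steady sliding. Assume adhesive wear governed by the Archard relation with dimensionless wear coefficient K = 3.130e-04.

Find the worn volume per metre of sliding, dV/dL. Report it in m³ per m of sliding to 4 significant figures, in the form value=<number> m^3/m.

value=4.620e-11 m^3/m

Intermediates appear rounded — each operation carries full float precision; a lone final rounding to 4 significant digits.
Hardness H = 2073 MPa = 2.073e+09 Pa.
SI base units throughout: W = 306.0 N, H = 2.073e+09 Pa, K = 3.130e-04.
Rate of wear dV/dL = K·W/H: 3.130e-04 · 306.0 / 2.073e+09 = 4.620e-11 m³/m.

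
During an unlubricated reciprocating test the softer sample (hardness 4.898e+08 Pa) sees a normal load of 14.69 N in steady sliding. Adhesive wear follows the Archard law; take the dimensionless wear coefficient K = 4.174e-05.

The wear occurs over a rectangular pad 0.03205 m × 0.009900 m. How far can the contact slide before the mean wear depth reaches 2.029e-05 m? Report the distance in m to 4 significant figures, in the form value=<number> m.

Displayed values are rounded, and the computation holds exact precision. Rounded just once, at 4 significant digits.
Contact area A = 0.03205 m × 0.009900 m = 3.173e-04 m².
Collected in SI base units: W = 14.69 N, H = 4.898e+08 Pa, K = 4.174e-05.
Limit volume V_lim = h_lim·A = 2.029e-05 · 3.173e-04 = 6.438e-09 m³.
Thus life L = V_lim·H/(K·W) = 6.438e-09 · 4.898e+08 / (4.174e-05 · 14.69) = 5143 m.

value=5143 m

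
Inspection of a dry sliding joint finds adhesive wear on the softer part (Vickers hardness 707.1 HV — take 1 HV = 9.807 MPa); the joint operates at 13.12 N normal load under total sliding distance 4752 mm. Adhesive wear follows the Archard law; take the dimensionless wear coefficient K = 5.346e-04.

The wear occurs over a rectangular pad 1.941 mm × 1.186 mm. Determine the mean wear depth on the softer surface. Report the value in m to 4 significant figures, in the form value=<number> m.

value=2.088e-06 m

Intermediate values are printed rounded, and all arithmetic runs at full precision, and a lone final rounding to four significant digits.
Convert: Path length L = 4752 mm = 4.752 m.
Convert: Hardness H = 707.1 HV × 9.807 MPa/HV = 6935 MPa = 6.935e+09 Pa.
Convert: Pad sides 1.941 mm × 1.186 mm = 0.001941 m × 0.001186 m. Contact area A = 0.001941 m × 0.001186 m = 2.302e-06 m².
In SI base units, W = 13.12 N, H = 6.935e+09 Pa, K = 5.346e-04.
By Archard's law, V = K·W·L/H = 5.346e-04 · 13.12 · 4.752 / 6.935e+09 = 4.806e-12 m³.
Mean wear depth h = V/A = 4.806e-12 / 2.302e-06 = 2.088e-06 m.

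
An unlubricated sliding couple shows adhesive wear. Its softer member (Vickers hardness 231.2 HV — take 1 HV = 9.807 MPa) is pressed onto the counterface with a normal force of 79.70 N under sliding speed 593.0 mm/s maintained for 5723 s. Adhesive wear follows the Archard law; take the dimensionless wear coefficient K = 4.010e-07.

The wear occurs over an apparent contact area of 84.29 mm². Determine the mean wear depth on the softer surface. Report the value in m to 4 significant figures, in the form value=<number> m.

value=5.675e-07 m

The computation holds full precision, and the intermediates are displayed rounded; a lone final rounding to four significant digits.
Convert: Sliding speed v = 593.0 mm/s = 0.5930 m/s. Total distance L = v·t = 0.5930 m/s × 5723 s = 3394 m.
Convert: Hardness H = 231.2 HV × 9.807 MPa/HV = 2267 MPa = 2.267e+09 Pa.
Convert: Contact area A = 84.29 mm² = 8.429e-05 m².
In SI base units: W = 79.70 N, H = 2.267e+09 Pa, K = 4.010e-07.
Volume removed: V = K·W·L/H = 4.010e-07 · 79.70 · 3394 / 2.267e+09 = 4.784e-11 m³.
Mean wear depth h = V/A = 4.784e-11 / 8.429e-05 = 5.675e-07 m.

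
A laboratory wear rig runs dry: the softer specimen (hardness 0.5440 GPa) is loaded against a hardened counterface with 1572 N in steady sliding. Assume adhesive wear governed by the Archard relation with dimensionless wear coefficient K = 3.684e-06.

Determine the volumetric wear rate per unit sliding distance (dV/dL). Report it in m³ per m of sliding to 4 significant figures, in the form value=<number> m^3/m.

value=1.065e-11 m^3/m

Displayed values are rounded. The computation keeps exact precision; a lone final rounding: four significant digits.
Hardness H = 0.5440 GPa = 5.440e+08 Pa.
Collected in SI base units: W = 1572 N, H = 5.440e+08 Pa, K = 3.684e-06.
Wear rate dV/dL = K·W/H, so: 3.684e-06 · 1572 / 5.440e+08 = 1.065e-11 m³/m.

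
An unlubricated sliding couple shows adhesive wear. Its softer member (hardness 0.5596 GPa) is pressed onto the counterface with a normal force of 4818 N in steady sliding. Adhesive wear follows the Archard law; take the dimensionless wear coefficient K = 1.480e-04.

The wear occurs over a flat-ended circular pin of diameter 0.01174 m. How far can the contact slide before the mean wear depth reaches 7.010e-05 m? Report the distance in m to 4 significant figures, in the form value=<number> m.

value=5.955 m

Printed values are rounded, and the algebra maintains exact precision. Rounded just once, at 4 significant digits.
Convert: Hardness H = 0.5596 GPa = 5.596e+08 Pa.
Convert: Contact area A = π·d²/4 = π·(0.01174 m)²/4 = 1.082e-04 m².
Expressed in SI base units: W = 4818 N, H = 5.596e+08 Pa, K = 1.480e-04.
At the depth limit, V_lim = h_lim·A = 7.010e-05 · 1.082e-04 = 7.588e-09 m³.
So the life L = V_lim·H/(K·W) = 7.588e-09 · 5.596e+08 / (1.480e-04 · 4818) = 5.955 m.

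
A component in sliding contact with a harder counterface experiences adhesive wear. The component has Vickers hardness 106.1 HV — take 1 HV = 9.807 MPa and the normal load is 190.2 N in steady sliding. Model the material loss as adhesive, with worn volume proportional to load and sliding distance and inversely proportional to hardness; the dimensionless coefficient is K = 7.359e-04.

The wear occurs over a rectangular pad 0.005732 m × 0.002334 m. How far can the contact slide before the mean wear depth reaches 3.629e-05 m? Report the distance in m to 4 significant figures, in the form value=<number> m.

Every step carries full float precision — intermediates appear rounded; rounded just once: four significant digits.
Convert: Hardness H = 106.1 HV × 9.807 MPa/HV = 1041 MPa = 1.041e+09 Pa.
Convert: Contact area A = 0.005732 m × 0.002334 m = 1.338e-05 m².
As SI base values: W = 190.2 N, H = 1.041e+09 Pa, K = 7.359e-04.
Allowed volume V_lim = h_lim·A = 3.629e-05 · 1.338e-05 = 4.855e-10 m³.
Thus life L = V_lim·H/(K·W) = 4.855e-10 · 1.041e+09 / (7.359e-04 · 190.2) = 3.609 m.

value=3.609 m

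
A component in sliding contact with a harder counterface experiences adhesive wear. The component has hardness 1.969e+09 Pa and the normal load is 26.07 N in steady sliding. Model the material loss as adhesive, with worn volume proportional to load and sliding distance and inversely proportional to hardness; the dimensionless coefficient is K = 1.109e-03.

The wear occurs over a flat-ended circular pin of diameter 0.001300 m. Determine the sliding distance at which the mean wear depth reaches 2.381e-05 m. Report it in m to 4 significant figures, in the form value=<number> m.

Intermediates are printed rounded; all arithmetic holds full precision; rounded once at the end to 4 significant digits.
Contact area A = π·d²/4 = π·(0.001300 m)²/4 = 1.327e-06 m².
Collected in SI base units: W = 26.07 N, H = 1.969e+09 Pa, K = 1.109e-03.
Permissible volume V_lim = h_lim·A = 2.381e-05 · 1.327e-06 = 3.160e-11 m³.
Life L = V_lim·H/(K·W) = 3.160e-11 · 1.969e+09 / (1.109e-03 · 26.07) = 2.152 m.

value=2.152 m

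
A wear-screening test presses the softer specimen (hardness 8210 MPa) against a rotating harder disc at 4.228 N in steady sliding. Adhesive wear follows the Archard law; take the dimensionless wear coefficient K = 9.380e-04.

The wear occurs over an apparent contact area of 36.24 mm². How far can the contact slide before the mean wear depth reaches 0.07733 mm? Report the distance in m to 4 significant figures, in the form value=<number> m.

value=5802 m

Intermediates appear rounded — every step carries full precision. Rounded once at the end: 4 significant digits.
Hardness H = 8210 MPa = 8.210e+09 Pa.
Contact area A = 36.24 mm² = 3.624e-05 m².
Depth limit h_lim = 0.07733 mm = 7.733e-05 m.
SI base units throughout: W = 4.228 N, H = 8.210e+09 Pa, K = 9.380e-04.
Permissible volume V_lim = h_lim·A = 7.733e-05 · 3.624e-05 = 2.802e-09 m³.
Life L = V_lim·H/(K·W) = 2.802e-09 · 8.210e+09 / (9.380e-04 · 4.228) = 5802 m.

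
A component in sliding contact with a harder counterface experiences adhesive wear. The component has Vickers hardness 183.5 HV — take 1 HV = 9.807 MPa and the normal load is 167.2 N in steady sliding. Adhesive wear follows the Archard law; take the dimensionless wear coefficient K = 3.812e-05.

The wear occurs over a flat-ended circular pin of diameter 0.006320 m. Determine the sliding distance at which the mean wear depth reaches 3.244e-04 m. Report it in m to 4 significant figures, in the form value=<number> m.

value=2873 m

The intermediates are shown rounded, and each operation runs at full precision — rounded just once to 4 significant digits.
Hardness H = 183.5 HV × 9.807 MPa/HV = 1800 MPa = 1.800e+09 Pa.
Contact area A = π·d²/4 = π·(0.006320 m)²/4 = 3.137e-05 m².
Collected in SI base units: W = 167.2 N, H = 1.800e+09 Pa, K = 3.812e-05.
Volume at the limit: V_lim = h_lim·A = 3.244e-04 · 3.137e-05 = 1.018e-08 m³.
Inverting, life L = V_lim·H/(K·W) = 1.018e-08 · 1.800e+09 / (3.812e-05 · 167.2) = 2873 m.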